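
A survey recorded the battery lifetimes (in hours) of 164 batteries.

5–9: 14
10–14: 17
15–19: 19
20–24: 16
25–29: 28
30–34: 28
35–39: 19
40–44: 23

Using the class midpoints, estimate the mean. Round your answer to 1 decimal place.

26.2

Midpoints: 7, 12, 17, 22, 27, 32, 37, 42
Σfm = 14×7 + 17×12 + 19×17 + 16×22 + 28×27 + 28×32 + 19×37 + 23×42 = 4298
n = Σf = 164
Mean = 4298 / 164 = 26.2073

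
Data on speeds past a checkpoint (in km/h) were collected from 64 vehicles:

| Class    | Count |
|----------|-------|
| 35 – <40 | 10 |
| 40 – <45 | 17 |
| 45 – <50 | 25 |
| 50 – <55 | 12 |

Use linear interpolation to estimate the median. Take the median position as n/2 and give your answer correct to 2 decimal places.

46.00

Cumulative frequencies: 10, 27, 52, 64
n = 64; position = n/2 = 32.
This falls in the class 45 – <50: L = 45, F = 27, f = 25, h = 5.
Median ≈ 45 + ((32 − 27) / 25) × 5 = 46.0000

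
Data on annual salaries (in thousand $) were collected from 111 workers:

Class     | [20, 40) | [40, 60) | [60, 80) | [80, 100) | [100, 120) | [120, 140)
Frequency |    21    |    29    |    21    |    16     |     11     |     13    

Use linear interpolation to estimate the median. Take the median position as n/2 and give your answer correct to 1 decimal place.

65.2

Cumulative frequencies: 21, 50, 71, 87, 98, 111
n = 111; position = n/2 = 55.5.
This falls in the class [60, 80): L = 60, F = 50, f = 21, h = 20.
Median ≈ 60 + ((55.5 − 50) / 21) × 20 = 65.2381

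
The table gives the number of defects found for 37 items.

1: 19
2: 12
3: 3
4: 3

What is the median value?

1

Cumulative frequencies: 19, 31, 34, 37
n = 37, so the median is the value in position (n+1)/2 = 19.
Position 19 falls at value 1.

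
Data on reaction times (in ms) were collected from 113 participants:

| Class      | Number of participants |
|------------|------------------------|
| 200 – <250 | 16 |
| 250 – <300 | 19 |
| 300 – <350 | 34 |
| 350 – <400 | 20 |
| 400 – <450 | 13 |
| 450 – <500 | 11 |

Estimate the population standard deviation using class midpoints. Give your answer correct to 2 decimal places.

73.93

Midpoints: 225, 275, 325, 375, 425, 475
n = 113, Σfm = 38125, mean = 337.3894
Σfm² = 13480625
Σf(m − x̄)² = Σfm² − (Σfm)²/n = 13480625 − 38125²/113 = 617654.8673
Population variance = 617654.8673 / 113 = 5465.9723
Standard deviation = √5465.9723 = 73.9322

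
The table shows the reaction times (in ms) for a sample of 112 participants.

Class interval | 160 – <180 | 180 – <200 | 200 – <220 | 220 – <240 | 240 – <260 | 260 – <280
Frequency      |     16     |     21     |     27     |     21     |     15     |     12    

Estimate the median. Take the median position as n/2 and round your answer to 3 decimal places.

Cumulative frequencies: 16, 37, 64, 85, 100, 112
n = 112; position = n/2 = 56.
This falls in the class 200 – <220: L = 200, F = 37, f = 27, h = 20.
Median ≈ 200 + ((56 − 37) / 27) × 20 = 214.0741

214.074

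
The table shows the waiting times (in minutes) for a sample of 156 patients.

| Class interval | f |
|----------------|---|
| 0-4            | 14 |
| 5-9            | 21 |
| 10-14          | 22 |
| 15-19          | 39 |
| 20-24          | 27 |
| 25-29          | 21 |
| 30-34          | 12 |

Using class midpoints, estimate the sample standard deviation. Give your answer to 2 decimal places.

8.53

Midpoints: 2, 7, 12, 17, 22, 27, 32
n = 156, Σfm = 2647, mean = 16.9679
Σfm² = 56189
Σf(m − x̄)² = Σfm² − (Σfm)²/n = 56189 − 2647²/156 = 11274.8397
Sample variance = 11274.8397 / 155 = 72.7409
Standard deviation = √72.7409 = 8.5288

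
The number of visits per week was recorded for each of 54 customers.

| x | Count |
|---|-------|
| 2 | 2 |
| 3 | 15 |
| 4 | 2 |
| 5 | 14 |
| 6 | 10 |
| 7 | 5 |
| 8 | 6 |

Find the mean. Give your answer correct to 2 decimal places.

Values: 2, 3, 4, 5, 6, 7, 8
Σfx = 2×2 + 15×3 + 2×4 + 14×5 + 10×6 + 5×7 + 6×8 = 270
n = Σf = 54
Mean = 270 / 54 = 5.0000

5.00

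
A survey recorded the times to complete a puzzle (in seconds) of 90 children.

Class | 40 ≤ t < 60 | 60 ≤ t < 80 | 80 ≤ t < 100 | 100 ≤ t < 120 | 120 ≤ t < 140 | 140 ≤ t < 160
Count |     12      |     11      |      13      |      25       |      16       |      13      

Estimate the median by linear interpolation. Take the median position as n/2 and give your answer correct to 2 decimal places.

107.20

Cumulative frequencies: 12, 23, 36, 61, 77, 90
n = 90; position = n/2 = 45.
This falls in the class 100 ≤ t < 120: L = 100, F = 36, f = 25, h = 20.
Median ≈ 100 + ((45 − 36) / 25) × 20 = 107.2000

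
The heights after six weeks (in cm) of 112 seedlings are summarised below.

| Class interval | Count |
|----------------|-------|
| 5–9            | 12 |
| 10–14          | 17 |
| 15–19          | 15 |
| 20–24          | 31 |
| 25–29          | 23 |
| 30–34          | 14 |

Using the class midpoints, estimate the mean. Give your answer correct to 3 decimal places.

20.482

Midpoints: 7, 12, 17, 22, 27, 32
Σfm = 12×7 + 17×12 + 15×17 + 31×22 + 23×27 + 14×32 = 2294
n = Σf = 112
Mean = 2294 / 112 = 20.4821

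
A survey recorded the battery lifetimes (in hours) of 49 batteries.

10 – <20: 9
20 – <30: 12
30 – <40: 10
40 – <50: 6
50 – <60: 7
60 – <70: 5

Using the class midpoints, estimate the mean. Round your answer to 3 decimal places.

36.020

Midpoints: 15, 25, 35, 45, 55, 65
Σfm = 9×15 + 12×25 + 10×35 + 6×45 + 7×55 + 5×65 = 1765
n = Σf = 49
Mean = 1765 / 49 = 36.0204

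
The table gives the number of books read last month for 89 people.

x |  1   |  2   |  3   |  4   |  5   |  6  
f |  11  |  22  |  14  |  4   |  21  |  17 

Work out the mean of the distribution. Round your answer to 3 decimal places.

3.596

Values: 1, 2, 3, 4, 5, 6
Σfx = 11×1 + 22×2 + 14×3 + 4×4 + 21×5 + 17×6 = 320
n = Σf = 89
Mean = 320 / 89 = 3.5955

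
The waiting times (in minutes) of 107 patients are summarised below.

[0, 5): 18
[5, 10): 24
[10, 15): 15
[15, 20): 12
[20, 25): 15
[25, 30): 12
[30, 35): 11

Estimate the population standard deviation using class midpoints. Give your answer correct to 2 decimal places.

Midpoints: 2.5, 7.5, 12.5, 17.5, 22.5, 27.5, 32.5
n = 107, Σfm = 1647.5, mean = 15.3972
Σfm² = 35768.75
Σf(m − x̄)² = Σfm² − (Σfm)²/n = 35768.75 − 1647.5²/107 = 10401.8692
Population variance = 10401.8692 / 107 = 97.2137
Standard deviation = √97.2137 = 9.8597

9.86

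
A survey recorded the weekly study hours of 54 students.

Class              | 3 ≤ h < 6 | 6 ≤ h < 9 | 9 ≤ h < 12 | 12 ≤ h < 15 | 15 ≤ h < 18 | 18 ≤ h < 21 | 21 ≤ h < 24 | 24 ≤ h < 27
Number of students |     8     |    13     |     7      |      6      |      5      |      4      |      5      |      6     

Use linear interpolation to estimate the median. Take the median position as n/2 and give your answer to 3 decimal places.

11.571

Cumulative frequencies: 8, 21, 28, 34, 39, 43, 48, 54
n = 54; position = n/2 = 27.
This falls in the class 9 ≤ h < 12: L = 9, F = 21, f = 7, h = 3.
Median ≈ 9 + ((27 − 21) / 7) × 3 = 11.5714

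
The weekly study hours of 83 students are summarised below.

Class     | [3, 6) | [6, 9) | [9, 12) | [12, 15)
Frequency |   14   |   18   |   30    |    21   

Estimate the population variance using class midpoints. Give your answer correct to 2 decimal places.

Midpoints: 4.5, 7.5, 10.5, 13.5
n = 83, Σfm = 796.5, mean = 9.5964
Σfm² = 8430.75
Σf(m − x̄)² = Σfm² − (Σfm)²/n = 8430.75 − 796.5²/83 = 787.2289
Population variance = 787.2289 / 83 = 9.4847

9.48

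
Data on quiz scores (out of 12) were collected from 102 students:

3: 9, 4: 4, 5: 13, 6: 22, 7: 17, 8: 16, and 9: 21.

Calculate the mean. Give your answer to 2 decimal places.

Values: 3, 4, 5, 6, 7, 8, 9
Σfx = 9×3 + 4×4 + 13×5 + 22×6 + 17×7 + 16×8 + 21×9 = 676
n = Σf = 102
Mean = 676 / 102 = 6.6275

6.63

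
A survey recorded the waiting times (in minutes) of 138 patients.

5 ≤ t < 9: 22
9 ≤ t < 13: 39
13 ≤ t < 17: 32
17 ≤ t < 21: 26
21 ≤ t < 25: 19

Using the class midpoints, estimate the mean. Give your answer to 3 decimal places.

Midpoints: 7, 11, 15, 19, 23
Σfm = 22×7 + 39×11 + 32×15 + 26×19 + 19×23 = 1994
n = Σf = 138
Mean = 1994 / 138 = 14.4493

14.449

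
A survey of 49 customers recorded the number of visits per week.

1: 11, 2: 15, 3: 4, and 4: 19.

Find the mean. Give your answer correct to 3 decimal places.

2.633

Values: 1, 2, 3, 4
Σfx = 11×1 + 15×2 + 4×3 + 19×4 = 129
n = Σf = 49
Mean = 129 / 49 = 2.6327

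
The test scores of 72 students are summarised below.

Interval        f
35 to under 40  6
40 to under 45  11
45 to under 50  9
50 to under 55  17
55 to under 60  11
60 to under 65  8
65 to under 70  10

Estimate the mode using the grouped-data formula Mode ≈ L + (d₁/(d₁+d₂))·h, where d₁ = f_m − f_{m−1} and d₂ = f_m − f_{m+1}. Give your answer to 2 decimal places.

Modal class: 50 to under 55 (highest frequency 17).
d₁ = 17 − 9 = 8, d₂ = 17 − 11 = 6
Mode ≈ 50 + (8/(8+6)) × 5 = 50 + 2.8571 = 52.8571

52.86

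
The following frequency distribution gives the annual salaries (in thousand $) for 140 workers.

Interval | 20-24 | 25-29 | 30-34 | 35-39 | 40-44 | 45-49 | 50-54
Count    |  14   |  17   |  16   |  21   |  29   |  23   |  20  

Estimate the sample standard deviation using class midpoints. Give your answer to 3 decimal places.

Midpoints: 22, 27, 32, 37, 42, 47, 52
n = 140, Σfm = 5395, mean = 38.5357
Σfm² = 220345
Σf(m − x̄)² = Σfm² − (Σfm)²/n = 220345 − 5395²/140 = 12444.8214
Sample variance = 12444.8214 / 139 = 89.5311
Standard deviation = √89.5311 = 9.4621

9.462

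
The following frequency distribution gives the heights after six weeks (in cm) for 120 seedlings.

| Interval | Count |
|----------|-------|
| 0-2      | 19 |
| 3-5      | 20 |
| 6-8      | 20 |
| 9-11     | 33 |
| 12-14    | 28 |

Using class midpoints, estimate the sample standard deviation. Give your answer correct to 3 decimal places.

Midpoints: 1, 4, 7, 10, 13
n = 120, Σfm = 933, mean = 7.7750
Σfm² = 9351
Σf(m − x̄)² = Σfm² − (Σfm)²/n = 9351 − 933²/120 = 2096.9250
Sample variance = 2096.9250 / 119 = 17.6212
Standard deviation = √17.6212 = 4.1978

4.198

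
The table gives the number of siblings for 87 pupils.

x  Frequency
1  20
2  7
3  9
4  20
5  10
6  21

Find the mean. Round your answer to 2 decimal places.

3.64

Values: 1, 2, 3, 4, 5, 6
Σfx = 20×1 + 7×2 + 9×3 + 20×4 + 10×5 + 21×6 = 317
n = Σf = 87
Mean = 317 / 87 = 3.6437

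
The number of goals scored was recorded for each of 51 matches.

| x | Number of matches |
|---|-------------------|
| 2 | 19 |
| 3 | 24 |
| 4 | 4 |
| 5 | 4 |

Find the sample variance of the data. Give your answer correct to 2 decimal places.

0.76

Values: 2, 3, 4, 5
n = 51, Σfx = 146, mean = 2.8627
Σfx² = 456
Σf(x − x̄)² = Σfx² − (Σfx)²/n = 456 − 146²/51 = 38.0392
Sample variance = 38.0392 / 50 = 0.7608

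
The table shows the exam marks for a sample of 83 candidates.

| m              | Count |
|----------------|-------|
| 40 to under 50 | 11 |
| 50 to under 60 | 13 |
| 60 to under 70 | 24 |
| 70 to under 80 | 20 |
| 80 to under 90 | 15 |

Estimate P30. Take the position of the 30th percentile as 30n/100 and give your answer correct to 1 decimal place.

60.4

Cumulative frequencies: 11, 24, 48, 68, 83
n = 83; position = 30n/100 = 24.9.
This falls in the class 60 to under 70: L = 60, F = 24, f = 24, h = 10.
30th percentile ≈ 60 + ((24.9 − 24) / 24) × 10 = 60.3750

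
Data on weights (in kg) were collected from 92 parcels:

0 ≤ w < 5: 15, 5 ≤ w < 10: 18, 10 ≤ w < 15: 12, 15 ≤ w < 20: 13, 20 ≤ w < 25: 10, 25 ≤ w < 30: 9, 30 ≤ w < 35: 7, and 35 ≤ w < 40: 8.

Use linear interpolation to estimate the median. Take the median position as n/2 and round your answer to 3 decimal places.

15.385

Cumulative frequencies: 15, 33, 45, 58, 68, 77, 84, 92
n = 92; position = n/2 = 46.
This falls in the class 15 ≤ w < 20: L = 15, F = 45, f = 13, h = 5.
Median ≈ 15 + ((46 − 45) / 13) × 5 = 15.3846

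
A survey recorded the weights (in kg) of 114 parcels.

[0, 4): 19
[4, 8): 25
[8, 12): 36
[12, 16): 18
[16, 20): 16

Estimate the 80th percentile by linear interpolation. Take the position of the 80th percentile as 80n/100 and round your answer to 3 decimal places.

Cumulative frequencies: 19, 44, 80, 98, 114
n = 114; position = 80n/100 = 91.2.
This falls in the class [12, 16): L = 12, F = 80, f = 18, h = 4.
80th percentile ≈ 12 + ((91.2 − 80) / 18) × 4 = 14.4889

14.489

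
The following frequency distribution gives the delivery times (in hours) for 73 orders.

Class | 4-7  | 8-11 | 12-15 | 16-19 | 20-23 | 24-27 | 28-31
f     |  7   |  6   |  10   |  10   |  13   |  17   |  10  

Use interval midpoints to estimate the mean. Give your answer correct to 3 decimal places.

Midpoints: 5.5, 9.5, 13.5, 17.5, 21.5, 25.5, 29.5
Σfm = 7×5.5 + 6×9.5 + 10×13.5 + 10×17.5 + 13×21.5 + 17×25.5 + 10×29.5 = 1413.5
n = Σf = 73
Mean = 1413.5 / 73 = 19.3630

19.363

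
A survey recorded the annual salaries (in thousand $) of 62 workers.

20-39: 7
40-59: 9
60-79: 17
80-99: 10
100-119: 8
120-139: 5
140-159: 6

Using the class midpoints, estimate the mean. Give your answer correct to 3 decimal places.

83.048

Midpoints: 29.5, 49.5, 69.5, 89.5, 109.5, 129.5, 149.5
Σfm = 7×29.5 + 9×49.5 + 17×69.5 + 10×89.5 + 8×109.5 + 5×129.5 + 6×149.5 = 5149
n = Σf = 62
Mean = 5149 / 62 = 83.0484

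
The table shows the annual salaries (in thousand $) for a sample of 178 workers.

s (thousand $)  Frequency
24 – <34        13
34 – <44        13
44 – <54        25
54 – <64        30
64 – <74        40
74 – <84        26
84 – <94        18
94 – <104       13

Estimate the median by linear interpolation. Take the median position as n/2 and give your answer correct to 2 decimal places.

66.00

Cumulative frequencies: 13, 26, 51, 81, 121, 147, 165, 178
n = 178; position = n/2 = 89.
This falls in the class 64 – <74: L = 64, F = 81, f = 40, h = 10.
Median ≈ 64 + ((89 − 81) / 40) × 10 = 66.0000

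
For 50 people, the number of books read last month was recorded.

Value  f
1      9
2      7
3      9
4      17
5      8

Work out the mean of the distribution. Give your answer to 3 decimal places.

3.160

Values: 1, 2, 3, 4, 5
Σfx = 9×1 + 7×2 + 9×3 + 17×4 + 8×5 = 158
n = Σf = 50
Mean = 158 / 50 = 3.1600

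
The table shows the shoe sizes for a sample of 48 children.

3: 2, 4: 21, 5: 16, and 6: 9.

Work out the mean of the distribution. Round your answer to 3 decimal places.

Values: 3, 4, 5, 6
Σfx = 2×3 + 21×4 + 16×5 + 9×6 = 224
n = Σf = 48
Mean = 224 / 48 = 4.6667

4.667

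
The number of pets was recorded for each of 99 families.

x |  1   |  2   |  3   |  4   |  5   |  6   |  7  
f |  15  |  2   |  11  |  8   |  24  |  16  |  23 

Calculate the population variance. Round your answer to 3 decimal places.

Values: 1, 2, 3, 4, 5, 6, 7
n = 99, Σfx = 461, mean = 4.6566
Σfx² = 2553
Σf(x − x̄)² = Σfx² − (Σfx)²/n = 2553 − 461²/99 = 406.3232
Population variance = 406.3232 / 99 = 4.1043

4.104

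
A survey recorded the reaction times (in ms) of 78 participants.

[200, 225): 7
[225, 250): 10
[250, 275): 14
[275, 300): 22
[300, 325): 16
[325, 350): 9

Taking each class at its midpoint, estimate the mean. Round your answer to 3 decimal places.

280.769

Midpoints: 212.5, 237.5, 262.5, 287.5, 312.5, 337.5
Σfm = 7×212.5 + 10×237.5 + 14×262.5 + 22×287.5 + 16×312.5 + 9×337.5 = 21900
n = Σf = 78
Mean = 21900 / 78 = 280.7692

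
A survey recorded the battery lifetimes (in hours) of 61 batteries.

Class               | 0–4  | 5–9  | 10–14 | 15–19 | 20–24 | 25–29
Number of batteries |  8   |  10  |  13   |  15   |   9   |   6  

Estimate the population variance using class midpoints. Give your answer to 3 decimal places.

Midpoints: 2, 7, 12, 17, 22, 27
n = 61, Σfm = 857, mean = 14.0492
Σfm² = 15459
Σf(m − x̄)² = Σfm² − (Σfm)²/n = 15459 − 857²/61 = 3418.8525
Population variance = 3418.8525 / 61 = 56.0468

56.047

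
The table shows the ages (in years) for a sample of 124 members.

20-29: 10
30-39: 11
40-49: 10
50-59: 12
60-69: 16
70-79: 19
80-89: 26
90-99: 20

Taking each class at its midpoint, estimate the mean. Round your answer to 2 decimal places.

Midpoints: 24.5, 34.5, 44.5, 54.5, 64.5, 74.5, 84.5, 94.5
Σfm = 10×24.5 + 11×34.5 + 10×44.5 + 12×54.5 + 16×64.5 + 19×74.5 + 26×84.5 + 20×94.5 = 8258
n = Σf = 124
Mean = 8258 / 124 = 66.5968

66.60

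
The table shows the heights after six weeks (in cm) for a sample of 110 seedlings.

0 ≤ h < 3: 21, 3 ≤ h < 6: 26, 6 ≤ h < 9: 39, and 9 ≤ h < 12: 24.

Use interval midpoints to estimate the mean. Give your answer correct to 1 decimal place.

Midpoints: 1.5, 4.5, 7.5, 10.5
Σfm = 21×1.5 + 26×4.5 + 39×7.5 + 24×10.5 = 693
n = Σf = 110
Mean = 693 / 110 = 6.3000

6.3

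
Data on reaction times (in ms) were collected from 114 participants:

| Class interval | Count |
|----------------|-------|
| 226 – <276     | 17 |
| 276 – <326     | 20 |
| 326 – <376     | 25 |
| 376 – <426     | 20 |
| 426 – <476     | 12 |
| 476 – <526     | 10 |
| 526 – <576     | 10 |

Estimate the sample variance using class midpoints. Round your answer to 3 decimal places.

8283.652

Midpoints: 251, 301, 351, 401, 451, 501, 551
n = 114, Σfm = 43014, mean = 377.3158
Σfm² = 17165914
Σf(m − x̄)² = Σfm² − (Σfm)²/n = 17165914 − 43014²/114 = 936052.6316
Sample variance = 936052.6316 / 113 = 8283.6516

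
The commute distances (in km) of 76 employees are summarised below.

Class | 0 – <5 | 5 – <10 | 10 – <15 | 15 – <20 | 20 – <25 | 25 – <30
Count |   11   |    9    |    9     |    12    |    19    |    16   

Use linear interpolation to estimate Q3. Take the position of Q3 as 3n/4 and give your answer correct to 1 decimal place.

Cumulative frequencies: 11, 20, 29, 41, 60, 76
n = 76; position = 3n/4 = 57.
This falls in the class 20 – <25: L = 20, F = 41, f = 19, h = 5.
Upper quartile ≈ 20 + ((57 − 41) / 19) × 5 = 24.2105

24.2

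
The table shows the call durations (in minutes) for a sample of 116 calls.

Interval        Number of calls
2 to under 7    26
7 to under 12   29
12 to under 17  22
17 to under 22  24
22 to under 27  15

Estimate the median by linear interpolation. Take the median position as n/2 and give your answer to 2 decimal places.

12.68

Cumulative frequencies: 26, 55, 77, 101, 116
n = 116; position = n/2 = 58.
This falls in the class 12 to under 17: L = 12, F = 55, f = 22, h = 5.
Median ≈ 12 + ((58 − 55) / 22) × 5 = 12.6818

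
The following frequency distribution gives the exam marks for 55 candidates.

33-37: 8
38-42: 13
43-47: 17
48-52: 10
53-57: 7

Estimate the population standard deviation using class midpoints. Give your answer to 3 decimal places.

6.125

Midpoints: 35, 40, 45, 50, 55
n = 55, Σfm = 2450, mean = 44.5455
Σfm² = 111200
Σf(m − x̄)² = Σfm² − (Σfm)²/n = 111200 − 2450²/55 = 2063.6364
Population variance = 2063.6364 / 55 = 37.5207
Standard deviation = √37.5207 = 6.1254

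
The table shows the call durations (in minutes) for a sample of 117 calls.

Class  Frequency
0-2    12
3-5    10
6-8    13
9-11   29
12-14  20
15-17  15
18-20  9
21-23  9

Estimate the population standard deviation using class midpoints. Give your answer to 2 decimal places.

Midpoints: 1, 4, 7, 10, 13, 16, 19, 22
n = 117, Σfm = 1302, mean = 11.1282
Σfm² = 18534
Σf(m − x̄)² = Σfm² − (Σfm)²/n = 18534 − 1302²/117 = 4045.0769
Population variance = 4045.0769 / 117 = 34.5733
Standard deviation = √34.5733 = 5.8799

5.88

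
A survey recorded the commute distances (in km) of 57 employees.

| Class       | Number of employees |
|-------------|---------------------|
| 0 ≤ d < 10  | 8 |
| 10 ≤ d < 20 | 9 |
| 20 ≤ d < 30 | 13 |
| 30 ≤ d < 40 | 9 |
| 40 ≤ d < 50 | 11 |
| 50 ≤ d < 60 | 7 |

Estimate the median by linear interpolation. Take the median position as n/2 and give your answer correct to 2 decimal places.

28.85

Cumulative frequencies: 8, 17, 30, 39, 50, 57
n = 57; position = n/2 = 28.5.
This falls in the class 20 ≤ d < 30: L = 20, F = 17, f = 13, h = 10.
Median ≈ 20 + ((28.5 − 17) / 13) × 10 = 28.8462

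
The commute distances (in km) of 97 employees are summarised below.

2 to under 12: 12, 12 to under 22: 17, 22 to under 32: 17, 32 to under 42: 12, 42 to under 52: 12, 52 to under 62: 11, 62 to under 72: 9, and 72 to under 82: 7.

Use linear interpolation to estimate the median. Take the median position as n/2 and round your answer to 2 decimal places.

Cumulative frequencies: 12, 29, 46, 58, 70, 81, 90, 97
n = 97; position = n/2 = 48.5.
This falls in the class 32 to under 42: L = 32, F = 46, f = 12, h = 10.
Median ≈ 32 + ((48.5 − 46) / 12) × 10 = 34.0833

34.08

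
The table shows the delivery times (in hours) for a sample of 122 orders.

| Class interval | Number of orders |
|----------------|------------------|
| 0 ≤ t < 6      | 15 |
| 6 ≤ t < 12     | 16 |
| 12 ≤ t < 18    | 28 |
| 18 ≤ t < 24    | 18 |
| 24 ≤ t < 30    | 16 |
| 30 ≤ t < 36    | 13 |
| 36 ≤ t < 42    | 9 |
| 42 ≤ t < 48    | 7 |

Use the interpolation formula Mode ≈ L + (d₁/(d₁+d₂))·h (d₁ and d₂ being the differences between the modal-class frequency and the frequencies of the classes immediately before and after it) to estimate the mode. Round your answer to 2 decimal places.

Modal class: 12 ≤ t < 18 (highest frequency 28).
d₁ = 28 − 16 = 12, d₂ = 28 − 18 = 10
Mode ≈ 12 + (12/(12+10)) × 6 = 12 + 3.2727 = 15.2727

15.27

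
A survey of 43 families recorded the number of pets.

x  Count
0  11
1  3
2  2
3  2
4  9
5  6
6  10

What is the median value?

4

Cumulative frequencies: 11, 14, 16, 18, 27, 33, 43
n = 43, so the median is the value in position (n+1)/2 = 22.
Position 22 falls at value 4.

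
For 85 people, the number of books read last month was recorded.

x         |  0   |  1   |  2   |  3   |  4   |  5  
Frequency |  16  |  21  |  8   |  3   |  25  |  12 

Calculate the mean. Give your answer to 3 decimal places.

2.424

Values: 0, 1, 2, 3, 4, 5
Σfx = 16×0 + 21×1 + 8×2 + 3×3 + 25×4 + 12×5 = 206
n = Σf = 85
Mean = 206 / 85 = 2.4235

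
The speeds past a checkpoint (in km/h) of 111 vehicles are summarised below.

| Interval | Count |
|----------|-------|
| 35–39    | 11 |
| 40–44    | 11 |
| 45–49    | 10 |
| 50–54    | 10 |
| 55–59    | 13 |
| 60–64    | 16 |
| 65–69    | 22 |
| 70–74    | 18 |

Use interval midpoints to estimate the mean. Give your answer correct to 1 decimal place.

Midpoints: 37, 42, 47, 52, 57, 62, 67, 72
Σfm = 11×37 + 11×42 + 10×47 + 10×52 + 13×57 + 16×62 + 22×67 + 18×72 = 6362
n = Σf = 111
Mean = 6362 / 111 = 57.3153

57.3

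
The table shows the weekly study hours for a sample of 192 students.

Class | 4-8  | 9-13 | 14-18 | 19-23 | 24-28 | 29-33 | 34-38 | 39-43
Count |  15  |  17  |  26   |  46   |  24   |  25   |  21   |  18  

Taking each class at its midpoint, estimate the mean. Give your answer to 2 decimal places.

Midpoints: 6, 11, 16, 21, 26, 31, 36, 41
Σfm = 15×6 + 17×11 + 26×16 + 46×21 + 24×26 + 25×31 + 21×36 + 18×41 = 4552
n = Σf = 192
Mean = 4552 / 192 = 23.7083

23.71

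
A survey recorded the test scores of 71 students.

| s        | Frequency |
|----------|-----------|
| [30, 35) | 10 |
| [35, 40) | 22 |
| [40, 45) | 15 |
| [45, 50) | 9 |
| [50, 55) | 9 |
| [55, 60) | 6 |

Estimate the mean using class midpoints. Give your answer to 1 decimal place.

42.7

Midpoints: 32.5, 37.5, 42.5, 47.5, 52.5, 57.5
Σfm = 10×32.5 + 22×37.5 + 15×42.5 + 9×47.5 + 9×52.5 + 6×57.5 = 3032.5
n = Σf = 71
Mean = 3032.5 / 71 = 42.7113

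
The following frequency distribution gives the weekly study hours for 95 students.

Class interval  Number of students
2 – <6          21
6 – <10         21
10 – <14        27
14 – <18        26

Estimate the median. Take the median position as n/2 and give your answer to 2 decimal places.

10.81

Cumulative frequencies: 21, 42, 69, 95
n = 95; position = n/2 = 47.5.
This falls in the class 10 – <14: L = 10, F = 42, f = 27, h = 4.
Median ≈ 10 + ((47.5 − 42) / 27) × 4 = 10.8148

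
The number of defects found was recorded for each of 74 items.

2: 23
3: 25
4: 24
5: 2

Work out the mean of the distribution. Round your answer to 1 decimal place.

3.1

Values: 2, 3, 4, 5
Σfx = 23×2 + 25×3 + 24×4 + 2×5 = 227
n = Σf = 74
Mean = 227 / 74 = 3.0676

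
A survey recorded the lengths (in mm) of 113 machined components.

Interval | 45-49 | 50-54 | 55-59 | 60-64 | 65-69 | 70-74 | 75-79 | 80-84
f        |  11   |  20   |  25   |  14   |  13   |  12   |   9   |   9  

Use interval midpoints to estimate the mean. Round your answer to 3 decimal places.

62.088

Midpoints: 47, 52, 57, 62, 67, 72, 77, 82
Σfm = 11×47 + 20×52 + 25×57 + 14×62 + 13×67 + 12×72 + 9×77 + 9×82 = 7016
n = Σf = 113
Mean = 7016 / 113 = 62.0885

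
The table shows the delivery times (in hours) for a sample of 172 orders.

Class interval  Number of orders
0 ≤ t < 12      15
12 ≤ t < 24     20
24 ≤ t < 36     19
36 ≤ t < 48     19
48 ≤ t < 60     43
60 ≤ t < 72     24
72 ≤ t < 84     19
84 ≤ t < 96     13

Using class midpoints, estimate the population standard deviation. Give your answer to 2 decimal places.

24.18

Midpoints: 6, 18, 30, 42, 54, 66, 78, 90
n = 172, Σfm = 8376, mean = 48.6977
Σfm² = 508464
Σf(m − x̄)² = Σfm² − (Σfm)²/n = 508464 − 8376²/172 = 100572.2791
Population variance = 100572.2791 / 172 = 584.7226
Standard deviation = √584.7226 = 24.1810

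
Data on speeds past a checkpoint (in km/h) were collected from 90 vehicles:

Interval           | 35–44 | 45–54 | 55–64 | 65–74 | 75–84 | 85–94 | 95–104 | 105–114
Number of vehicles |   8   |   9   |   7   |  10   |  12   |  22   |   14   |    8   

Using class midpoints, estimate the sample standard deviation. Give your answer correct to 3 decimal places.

21.096

Midpoints: 39.5, 49.5, 59.5, 69.5, 79.5, 89.5, 99.5, 109.5
n = 90, Σfm = 7065, mean = 78.5000
Σfm² = 594212.5
Σf(m − x̄)² = Σfm² − (Σfm)²/n = 594212.5 − 7065²/90 = 39610.0000
Sample variance = 39610.0000 / 89 = 445.0562
Standard deviation = √445.0562 = 21.0964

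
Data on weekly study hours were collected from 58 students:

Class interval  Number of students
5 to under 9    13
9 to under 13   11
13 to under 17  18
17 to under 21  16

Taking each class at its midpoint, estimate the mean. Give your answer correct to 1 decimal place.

13.6

Midpoints: 7, 11, 15, 19
Σfm = 13×7 + 11×11 + 18×15 + 16×19 = 786
n = Σf = 58
Mean = 786 / 58 = 13.5517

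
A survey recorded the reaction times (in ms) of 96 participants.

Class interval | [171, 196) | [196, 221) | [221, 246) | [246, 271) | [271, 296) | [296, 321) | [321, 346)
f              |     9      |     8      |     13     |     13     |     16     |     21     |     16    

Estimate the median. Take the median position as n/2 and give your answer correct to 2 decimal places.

278.81

Cumulative frequencies: 9, 17, 30, 43, 59, 80, 96
n = 96; position = n/2 = 48.
This falls in the class [271, 296): L = 271, F = 43, f = 16, h = 25.
Median ≈ 271 + ((48 − 43) / 16) × 25 = 278.8125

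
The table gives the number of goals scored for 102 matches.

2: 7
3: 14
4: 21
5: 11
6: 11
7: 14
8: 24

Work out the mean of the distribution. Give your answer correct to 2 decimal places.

Values: 2, 3, 4, 5, 6, 7, 8
Σfx = 7×2 + 14×3 + 21×4 + 11×5 + 11×6 + 14×7 + 24×8 = 551
n = Σf = 102
Mean = 551 / 102 = 5.4020

5.40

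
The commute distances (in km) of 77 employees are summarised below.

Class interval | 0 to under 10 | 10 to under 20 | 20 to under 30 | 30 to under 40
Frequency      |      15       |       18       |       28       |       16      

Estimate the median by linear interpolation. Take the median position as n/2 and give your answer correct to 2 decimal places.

21.96

Cumulative frequencies: 15, 33, 61, 77
n = 77; position = n/2 = 38.5.
This falls in the class 20 to under 30: L = 20, F = 33, f = 28, h = 10.
Median ≈ 20 + ((38.5 − 33) / 28) × 10 = 21.9643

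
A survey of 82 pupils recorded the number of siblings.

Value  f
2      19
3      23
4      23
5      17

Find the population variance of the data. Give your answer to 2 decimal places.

Values: 2, 3, 4, 5
n = 82, Σfx = 284, mean = 3.4634
Σfx² = 1076
Σf(x − x̄)² = Σfx² − (Σfx)²/n = 1076 − 284²/82 = 92.3902
Population variance = 92.3902 / 82 = 1.1267

1.13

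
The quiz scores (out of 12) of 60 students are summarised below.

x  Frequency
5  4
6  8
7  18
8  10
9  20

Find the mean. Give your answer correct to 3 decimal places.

7.567

Values: 5, 6, 7, 8, 9
Σfx = 4×5 + 8×6 + 18×7 + 10×8 + 20×9 = 454
n = Σf = 60
Mean = 454 / 60 = 7.5667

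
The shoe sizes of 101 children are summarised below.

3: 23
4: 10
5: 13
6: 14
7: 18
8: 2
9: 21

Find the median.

Cumulative frequencies: 23, 33, 46, 60, 78, 80, 101
n = 101, so the median is the value in position (n+1)/2 = 51.
Position 51 falls at value 6.

6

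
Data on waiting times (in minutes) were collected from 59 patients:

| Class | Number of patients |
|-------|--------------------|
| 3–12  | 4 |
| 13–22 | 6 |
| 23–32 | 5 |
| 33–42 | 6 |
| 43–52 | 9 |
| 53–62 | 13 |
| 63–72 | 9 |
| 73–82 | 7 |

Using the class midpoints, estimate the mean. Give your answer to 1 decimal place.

Midpoints: 7.5, 17.5, 27.5, 37.5, 47.5, 57.5, 67.5, 77.5
Σfm = 4×7.5 + 6×17.5 + 5×27.5 + 6×37.5 + 9×47.5 + 13×57.5 + 9×67.5 + 7×77.5 = 2822.5
n = Σf = 59
Mean = 2822.5 / 59 = 47.8390

47.8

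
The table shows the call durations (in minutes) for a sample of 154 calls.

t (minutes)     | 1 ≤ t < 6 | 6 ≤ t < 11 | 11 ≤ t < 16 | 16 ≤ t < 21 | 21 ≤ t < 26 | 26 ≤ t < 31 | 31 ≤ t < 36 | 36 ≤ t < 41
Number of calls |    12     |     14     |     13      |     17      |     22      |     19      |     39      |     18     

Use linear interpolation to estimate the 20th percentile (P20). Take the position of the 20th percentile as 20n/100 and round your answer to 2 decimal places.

12.85

Cumulative frequencies: 12, 26, 39, 56, 78, 97, 136, 154
n = 154; position = 20n/100 = 30.8.
This falls in the class 11 ≤ t < 16: L = 11, F = 26, f = 13, h = 5.
20th percentile ≈ 11 + ((30.8 − 26) / 13) × 5 = 12.8462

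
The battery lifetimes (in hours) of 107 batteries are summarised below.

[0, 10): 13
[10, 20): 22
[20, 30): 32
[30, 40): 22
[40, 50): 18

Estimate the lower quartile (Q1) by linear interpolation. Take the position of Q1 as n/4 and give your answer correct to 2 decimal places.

Cumulative frequencies: 13, 35, 67, 89, 107
n = 107; position = n/4 = 26.75.
This falls in the class [10, 20): L = 10, F = 13, f = 22, h = 10.
Lower quartile ≈ 10 + ((26.75 − 13) / 22) × 10 = 16.2500

16.25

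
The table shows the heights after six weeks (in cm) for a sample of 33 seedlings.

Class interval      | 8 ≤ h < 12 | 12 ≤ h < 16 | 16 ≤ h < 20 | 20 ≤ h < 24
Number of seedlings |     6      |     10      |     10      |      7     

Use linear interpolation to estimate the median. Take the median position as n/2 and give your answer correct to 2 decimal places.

16.20

Cumulative frequencies: 6, 16, 26, 33
n = 33; position = n/2 = 16.5.
This falls in the class 16 ≤ h < 20: L = 16, F = 16, f = 10, h = 4.
Median ≈ 16 + ((16.5 − 16) / 10) × 4 = 16.2000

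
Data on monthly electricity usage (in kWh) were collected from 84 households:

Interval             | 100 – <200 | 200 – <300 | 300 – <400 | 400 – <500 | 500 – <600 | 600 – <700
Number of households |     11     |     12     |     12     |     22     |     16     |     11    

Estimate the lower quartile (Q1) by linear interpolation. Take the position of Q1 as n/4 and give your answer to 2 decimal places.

Cumulative frequencies: 11, 23, 35, 57, 73, 84
n = 84; position = n/4 = 21.
This falls in the class 200 – <300: L = 200, F = 11, f = 12, h = 100.
Lower quartile ≈ 200 + ((21 − 11) / 12) × 100 = 283.3333

283.33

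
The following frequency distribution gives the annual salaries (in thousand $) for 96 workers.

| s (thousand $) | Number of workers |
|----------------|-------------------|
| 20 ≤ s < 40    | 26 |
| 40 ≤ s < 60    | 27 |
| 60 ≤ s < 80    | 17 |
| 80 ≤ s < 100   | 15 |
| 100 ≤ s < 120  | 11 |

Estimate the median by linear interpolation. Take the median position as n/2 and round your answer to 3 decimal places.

Cumulative frequencies: 26, 53, 70, 85, 96
n = 96; position = n/2 = 48.
This falls in the class 40 ≤ s < 60: L = 40, F = 26, f = 27, h = 20.
Median ≈ 40 + ((48 − 26) / 27) × 20 = 56.2963

56.296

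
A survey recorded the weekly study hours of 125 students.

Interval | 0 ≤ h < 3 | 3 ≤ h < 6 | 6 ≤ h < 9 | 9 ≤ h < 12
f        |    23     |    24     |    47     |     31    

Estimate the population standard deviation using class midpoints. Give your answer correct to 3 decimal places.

Midpoints: 1.5, 4.5, 7.5, 10.5
n = 125, Σfm = 820.5, mean = 6.5640
Σfm² = 6599.25
Σf(m − x̄)² = Σfm² − (Σfm)²/n = 6599.25 − 820.5²/125 = 1213.4880
Population variance = 1213.4880 / 125 = 9.7079
Standard deviation = √9.7079 = 3.1158

3.116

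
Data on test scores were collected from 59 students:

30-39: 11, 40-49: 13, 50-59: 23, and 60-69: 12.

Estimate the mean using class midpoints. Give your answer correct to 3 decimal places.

50.602

Midpoints: 34.5, 44.5, 54.5, 64.5
Σfm = 11×34.5 + 13×44.5 + 23×54.5 + 12×64.5 = 2985.5
n = Σf = 59
Mean = 2985.5 / 59 = 50.6017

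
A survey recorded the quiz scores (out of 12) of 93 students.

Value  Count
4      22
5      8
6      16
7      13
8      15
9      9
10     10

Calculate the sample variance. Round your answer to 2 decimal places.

4.06

Values: 4, 5, 6, 7, 8, 9, 10
n = 93, Σfx = 616, mean = 6.6237
Σfx² = 4454
Σf(x − x̄)² = Σfx² − (Σfx)²/n = 4454 − 616²/93 = 373.8280
Sample variance = 373.8280 / 92 = 4.0633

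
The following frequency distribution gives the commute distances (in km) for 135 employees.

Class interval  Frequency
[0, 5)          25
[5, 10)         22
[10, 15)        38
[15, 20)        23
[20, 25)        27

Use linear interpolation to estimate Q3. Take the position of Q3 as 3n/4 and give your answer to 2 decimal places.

Cumulative frequencies: 25, 47, 85, 108, 135
n = 135; position = 3n/4 = 101.25.
This falls in the class [15, 20): L = 15, F = 85, f = 23, h = 5.
Upper quartile ≈ 15 + ((101.25 − 85) / 23) × 5 = 18.5326

18.53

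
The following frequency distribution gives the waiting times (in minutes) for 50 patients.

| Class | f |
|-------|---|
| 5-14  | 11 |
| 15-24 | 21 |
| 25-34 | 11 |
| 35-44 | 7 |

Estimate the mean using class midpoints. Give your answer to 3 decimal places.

Midpoints: 9.5, 19.5, 29.5, 39.5
Σfm = 11×9.5 + 21×19.5 + 11×29.5 + 7×39.5 = 1115
n = Σf = 50
Mean = 1115 / 50 = 22.3000

22.300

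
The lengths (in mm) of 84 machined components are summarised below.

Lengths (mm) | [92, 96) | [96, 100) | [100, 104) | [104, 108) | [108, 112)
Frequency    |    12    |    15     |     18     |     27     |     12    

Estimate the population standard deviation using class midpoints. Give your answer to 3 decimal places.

Midpoints: 94, 98, 102, 106, 110
n = 84, Σfm = 8616, mean = 102.5714
Σfm² = 885936
Σf(m − x̄)² = Σfm² − (Σfm)²/n = 885936 − 8616²/84 = 2180.5714
Population variance = 2180.5714 / 84 = 25.9592
Standard deviation = √25.9592 = 5.0950

5.095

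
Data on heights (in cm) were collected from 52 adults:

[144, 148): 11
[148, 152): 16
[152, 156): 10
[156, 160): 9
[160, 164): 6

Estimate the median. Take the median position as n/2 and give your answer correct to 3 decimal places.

151.750

Cumulative frequencies: 11, 27, 37, 46, 52
n = 52; position = n/2 = 26.
This falls in the class [148, 152): L = 148, F = 11, f = 16, h = 4.
Median ≈ 148 + ((26 − 11) / 16) × 4 = 151.7500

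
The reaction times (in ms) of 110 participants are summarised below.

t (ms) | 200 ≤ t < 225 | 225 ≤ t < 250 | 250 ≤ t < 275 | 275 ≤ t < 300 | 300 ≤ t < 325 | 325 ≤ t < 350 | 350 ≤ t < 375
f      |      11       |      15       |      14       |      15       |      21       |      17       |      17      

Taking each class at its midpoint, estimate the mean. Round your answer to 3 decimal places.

Midpoints: 212.5, 237.5, 262.5, 287.5, 312.5, 337.5, 362.5
Σfm = 11×212.5 + 15×237.5 + 14×262.5 + 15×287.5 + 21×312.5 + 17×337.5 + 17×362.5 = 32350
n = Σf = 110
Mean = 32350 / 110 = 294.0909

294.091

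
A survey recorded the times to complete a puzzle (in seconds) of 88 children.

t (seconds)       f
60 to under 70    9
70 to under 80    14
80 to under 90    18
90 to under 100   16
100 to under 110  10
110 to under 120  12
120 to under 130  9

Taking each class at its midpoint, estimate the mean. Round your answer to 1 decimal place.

93.6

Midpoints: 65, 75, 85, 95, 105, 115, 125
Σfm = 9×65 + 14×75 + 18×85 + 16×95 + 10×105 + 12×115 + 9×125 = 8240
n = Σf = 88
Mean = 8240 / 88 = 93.6364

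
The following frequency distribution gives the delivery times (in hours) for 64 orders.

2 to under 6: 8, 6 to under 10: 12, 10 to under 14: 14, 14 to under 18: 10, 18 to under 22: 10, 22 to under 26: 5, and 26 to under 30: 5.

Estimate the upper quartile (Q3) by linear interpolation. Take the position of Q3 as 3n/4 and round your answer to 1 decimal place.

Cumulative frequencies: 8, 20, 34, 44, 54, 59, 64
n = 64; position = 3n/4 = 48.
This falls in the class 18 to under 22: L = 18, F = 44, f = 10, h = 4.
Upper quartile ≈ 18 + ((48 − 44) / 10) × 4 = 19.6000

19.6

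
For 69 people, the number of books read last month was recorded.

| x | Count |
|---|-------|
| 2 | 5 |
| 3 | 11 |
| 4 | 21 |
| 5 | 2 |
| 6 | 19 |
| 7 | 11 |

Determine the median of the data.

Cumulative frequencies: 5, 16, 37, 39, 58, 69
n = 69, so the median is the value in position (n+1)/2 = 35.
Position 35 falls at value 4.

4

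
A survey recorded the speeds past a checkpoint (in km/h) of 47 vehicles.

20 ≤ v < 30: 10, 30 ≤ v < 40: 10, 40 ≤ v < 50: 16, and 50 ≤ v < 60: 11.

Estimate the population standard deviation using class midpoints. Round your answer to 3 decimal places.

Midpoints: 25, 35, 45, 55
n = 47, Σfm = 1925, mean = 40.9574
Σfm² = 84175
Σf(m − x̄)² = Σfm² − (Σfm)²/n = 84175 − 1925²/47 = 5331.9149
Population variance = 5331.9149 / 47 = 113.4450
Standard deviation = √113.4450 = 10.6511

10.651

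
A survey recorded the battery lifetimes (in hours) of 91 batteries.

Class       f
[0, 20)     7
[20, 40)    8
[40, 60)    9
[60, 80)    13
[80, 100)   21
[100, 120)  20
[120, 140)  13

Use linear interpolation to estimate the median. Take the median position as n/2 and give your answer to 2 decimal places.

88.10

Cumulative frequencies: 7, 15, 24, 37, 58, 78, 91
n = 91; position = n/2 = 45.5.
This falls in the class [80, 100): L = 80, F = 37, f = 21, h = 20.
Median ≈ 80 + ((45.5 − 37) / 21) × 20 = 88.0952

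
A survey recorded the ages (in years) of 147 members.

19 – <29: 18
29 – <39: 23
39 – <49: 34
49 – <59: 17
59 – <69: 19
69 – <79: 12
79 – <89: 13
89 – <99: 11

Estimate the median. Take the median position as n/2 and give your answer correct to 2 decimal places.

Cumulative frequencies: 18, 41, 75, 92, 111, 123, 136, 147
n = 147; position = n/2 = 73.5.
This falls in the class 39 – <49: L = 39, F = 41, f = 34, h = 10.
Median ≈ 39 + ((73.5 − 41) / 34) × 10 = 48.5588

48.56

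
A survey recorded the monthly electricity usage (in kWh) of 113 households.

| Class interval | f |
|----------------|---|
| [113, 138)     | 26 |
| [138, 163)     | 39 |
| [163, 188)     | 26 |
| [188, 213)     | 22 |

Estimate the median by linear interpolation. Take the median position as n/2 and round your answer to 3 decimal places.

Cumulative frequencies: 26, 65, 91, 113
n = 113; position = n/2 = 56.5.
This falls in the class [138, 163): L = 138, F = 26, f = 39, h = 25.
Median ≈ 138 + ((56.5 − 26) / 39) × 25 = 157.5513

157.551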